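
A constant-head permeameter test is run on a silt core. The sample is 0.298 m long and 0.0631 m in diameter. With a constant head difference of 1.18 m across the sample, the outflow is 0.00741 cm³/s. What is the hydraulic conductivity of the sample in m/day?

0.0517

Cross-sectional area A = π·(d/2)² = π × (0.0631/2)² = 0.003127 m².
Convert discharge: 0.00741 cm³/s = 7.410e-09 m³/s.
Darcy's law rearranged: K = Q·L / (A·Δh) = 7.410e-09 × 0.298 / (0.003127 × 1.18) = 5.984e-07 m/s = 0.05170 m/day.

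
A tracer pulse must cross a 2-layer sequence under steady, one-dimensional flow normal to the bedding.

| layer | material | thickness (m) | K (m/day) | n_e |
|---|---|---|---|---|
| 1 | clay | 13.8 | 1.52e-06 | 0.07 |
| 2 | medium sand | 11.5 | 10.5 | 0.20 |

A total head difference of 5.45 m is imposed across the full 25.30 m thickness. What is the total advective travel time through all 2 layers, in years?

14900

With flow normal to the layers, continuity requires the same specific discharge q through every layer.
Σ(b_i/K_i) = 13.8/1.52e-06 + 11.5/10.5 = 9.079e+06 d.
q = Δh / Σ(b_i/K_i) = 5.45 / 9.079e+06 = 6.003e-07 m/day.
In each layer the seepage velocity is v_i = q/n_i, so the layer transit time is t_i = b_i·n_i / q:
  layer 1 (clay): t_1 = 13.8 × 0.07 / 6.003e-07 = 1.609e+06 d
  layer 2 (medium sand): t_2 = 11.5 × 0.20 / 6.003e-07 = 3.831e+06 d
Total t = Σ t_i = 5.441e+06 days = 14896 years.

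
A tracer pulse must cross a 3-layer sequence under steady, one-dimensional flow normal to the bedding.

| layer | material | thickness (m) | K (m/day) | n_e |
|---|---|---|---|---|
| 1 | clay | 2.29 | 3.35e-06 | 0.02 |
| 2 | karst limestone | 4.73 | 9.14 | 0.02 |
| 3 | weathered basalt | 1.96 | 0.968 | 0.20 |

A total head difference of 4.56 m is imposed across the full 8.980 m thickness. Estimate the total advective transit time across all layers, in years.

With flow normal to the layers, continuity requires the same specific discharge q through every layer.
Σ(b_i/K_i) = 2.29/3.35e-06 + 4.73/9.14 + 1.96/0.968 = 6.836e+05 d.
q = Δh / Σ(b_i/K_i) = 4.56 / 6.836e+05 = 6.671e-06 m/day.
In each layer the seepage velocity is v_i = q/n_i, so the layer transit time is t_i = b_i·n_i / q:
  layer 1 (clay): t_1 = 2.29 × 0.02 / 6.671e-06 = 6866 d
  layer 2 (karst limestone): t_2 = 4.73 × 0.02 / 6.671e-06 = 14181 d
  layer 3 (weathered basalt): t_3 = 1.96 × 0.20 / 6.671e-06 = 58764 d
Total t = Σ t_i = 79812 days = 218.5 years.

219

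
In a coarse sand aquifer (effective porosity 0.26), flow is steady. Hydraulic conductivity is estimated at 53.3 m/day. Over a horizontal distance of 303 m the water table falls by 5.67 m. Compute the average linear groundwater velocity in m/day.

3.84

Hydraulic gradient i = Δh / L = 5.67 / 303 = 0.01871.
Darcy flux q = K · i = 53.30 × 0.01871 = 0.9974 m/day.
Seepage velocity v = q / n_e = 0.9974 / 0.26 = 3.836 m/day.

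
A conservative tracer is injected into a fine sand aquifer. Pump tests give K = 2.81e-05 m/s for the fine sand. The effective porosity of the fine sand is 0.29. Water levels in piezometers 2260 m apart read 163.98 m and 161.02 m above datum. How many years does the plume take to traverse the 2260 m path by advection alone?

Convert K: 2.81e-05 m/s × 86400 = 2.428 m/day.
Hydraulic gradient i = (163.98 − 161.02) / 2260 = 2.96 / 2260 = 0.001310.
Darcy flux q = K · i = 2.428 × 0.001310 = 0.003180 m/day.
Seepage velocity v = q / n_e = 0.003180 / 0.29 = 0.01096 m/day.
Travel time t = L / v = 2260 / 0.01096 = 2.061e+05 days = 564.3 years.

564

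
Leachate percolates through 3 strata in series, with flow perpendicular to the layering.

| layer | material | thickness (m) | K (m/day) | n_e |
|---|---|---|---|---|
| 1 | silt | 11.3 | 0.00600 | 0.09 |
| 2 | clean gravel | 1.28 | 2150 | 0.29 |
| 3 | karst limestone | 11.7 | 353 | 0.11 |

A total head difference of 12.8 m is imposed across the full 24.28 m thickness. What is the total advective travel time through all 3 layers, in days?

With flow normal to the layers, continuity requires the same specific discharge q through every layer.
Σ(b_i/K_i) = 11.3/0.00600 + 1.28/2150 + 11.7/353 = 1883 d.
q = Δh / Σ(b_i/K_i) = 12.8 / 1883 = 0.006796 m/day.
In each layer the seepage velocity is v_i = q/n_i, so the layer transit time is t_i = b_i·n_i / q:
  layer 1 (silt): t_1 = 11.3 × 0.09 / 0.006796 = 149.6 d
  layer 2 (clean gravel): t_2 = 1.28 × 0.29 / 0.006796 = 54.62 d
  layer 3 (karst limestone): t_3 = 11.7 × 0.11 / 0.006796 = 189.4 d
Total t = Σ t_i = 393.6 days.

394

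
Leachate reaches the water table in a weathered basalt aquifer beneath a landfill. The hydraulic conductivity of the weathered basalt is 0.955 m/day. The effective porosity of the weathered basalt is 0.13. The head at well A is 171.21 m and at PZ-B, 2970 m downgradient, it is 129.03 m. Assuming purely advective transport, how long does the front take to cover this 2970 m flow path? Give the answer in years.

77.9

Hydraulic gradient i = (171.21 − 129.03) / 2970 = 42.18 / 2970 = 0.01420.
Darcy flux q = K · i = 0.9550 × 0.01420 = 0.01356 m/day.
Seepage velocity v = q / n_e = 0.01356 / 0.13 = 0.1043 m/day.
Travel time t = L / v = 2970 / 0.1043 = 28467 days = 77.94 years.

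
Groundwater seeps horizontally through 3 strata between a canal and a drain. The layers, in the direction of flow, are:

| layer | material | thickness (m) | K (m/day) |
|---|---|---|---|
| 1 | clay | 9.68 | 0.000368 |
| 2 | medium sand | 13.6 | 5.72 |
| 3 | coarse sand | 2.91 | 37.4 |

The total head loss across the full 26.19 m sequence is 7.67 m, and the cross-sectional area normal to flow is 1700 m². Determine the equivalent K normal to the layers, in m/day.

0.000996

Flow is perpendicular to layering, so the layers act in series and the equivalent K is the thickness-weighted harmonic mean.
Total thickness L = 9.68 + 13.6 + 2.91 = 26.19 m.
Σ(b_i/K_i) = 9.68/0.000368 + 13.6/5.72 + 2.91/37.4 = 26307 d.
K_eq = L / Σ(b_i/K_i) = 26.19 / 26307 = 0.0009956 m/day.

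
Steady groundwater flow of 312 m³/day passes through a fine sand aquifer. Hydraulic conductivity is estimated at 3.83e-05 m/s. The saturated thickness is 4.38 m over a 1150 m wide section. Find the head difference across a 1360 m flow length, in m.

25.5

Convert K: 3.83e-05 m/s × 86400 = 3.309 m/day.
Cross-sectional area A = 1150 × 4.38 = 5037 m².
From Q = K·A·i, i = Q / (K·A) = 312 / (3.309 × 5037) = 0.01872.
Head loss Δh = i · L = 0.01872 × 1360 = 25.46 m.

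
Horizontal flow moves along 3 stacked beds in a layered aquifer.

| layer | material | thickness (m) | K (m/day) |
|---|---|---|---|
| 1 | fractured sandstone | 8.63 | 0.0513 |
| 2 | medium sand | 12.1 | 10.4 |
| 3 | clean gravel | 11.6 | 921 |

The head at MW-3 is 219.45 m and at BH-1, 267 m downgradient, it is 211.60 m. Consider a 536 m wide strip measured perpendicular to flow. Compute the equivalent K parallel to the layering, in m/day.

Flow is parallel to layering, so each bed carries its own Darcy discharge and the transmissivities add.
Σ(K_i·b_i) = 0.0513×8.63 + 10.4×12.1 + 921×11.6 = 10810 m²/day.
Total thickness b = 32.33 m, so K_eq = Σ(K_i·b_i)/b = 334.4 m/day.

334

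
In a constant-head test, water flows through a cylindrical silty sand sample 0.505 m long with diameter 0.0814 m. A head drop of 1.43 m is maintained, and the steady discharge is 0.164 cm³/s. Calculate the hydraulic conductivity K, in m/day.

Cross-sectional area A = π·(d/2)² = π × (0.0814/2)² = 0.005204 m².
Convert discharge: 0.164 cm³/s = 1.640e-07 m³/s.
Darcy's law rearranged: K = Q·L / (A·Δh) = 1.640e-07 × 0.505 / (0.005204 × 1.43) = 1.113e-05 m/s = 0.9616 m/day.

0.962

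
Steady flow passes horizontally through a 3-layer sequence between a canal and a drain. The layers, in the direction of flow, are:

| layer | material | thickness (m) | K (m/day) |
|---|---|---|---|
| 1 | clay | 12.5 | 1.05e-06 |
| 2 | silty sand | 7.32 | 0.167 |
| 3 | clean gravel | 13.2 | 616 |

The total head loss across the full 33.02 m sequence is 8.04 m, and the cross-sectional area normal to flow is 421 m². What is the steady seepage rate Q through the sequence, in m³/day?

Flow is perpendicular to layering, so the layers act in series and the equivalent K is the thickness-weighted harmonic mean.
Total thickness L = 12.5 + 7.32 + 13.2 = 33.02 m.
Σ(b_i/K_i) = 12.5/1.05e-06 + 7.32/0.167 + 13.2/616 = 1.190e+07 d.
K_eq = L / Σ(b_i/K_i) = 33.02 / 1.190e+07 = 2.774e-06 m/day.
Q = K_eq · A · (Δh/L) = 2.774e-06 × 421 × (8.04/33.02) = 0.0002843 m³/day.

0.000284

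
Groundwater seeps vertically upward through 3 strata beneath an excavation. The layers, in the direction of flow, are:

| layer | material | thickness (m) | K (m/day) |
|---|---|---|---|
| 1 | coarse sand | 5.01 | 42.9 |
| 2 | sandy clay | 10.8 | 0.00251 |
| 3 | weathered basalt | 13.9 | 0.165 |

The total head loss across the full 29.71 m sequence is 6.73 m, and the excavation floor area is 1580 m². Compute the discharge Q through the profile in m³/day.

Flow is perpendicular to layering, so the layers act in series and the equivalent K is the thickness-weighted harmonic mean.
Total thickness L = 5.01 + 10.8 + 13.9 = 29.71 m.
Σ(b_i/K_i) = 5.01/42.9 + 10.8/0.00251 + 13.9/0.165 = 4387 d.
K_eq = L / Σ(b_i/K_i) = 29.71 / 4387 = 0.006772 m/day.
Q = K_eq · A · (Δh/L) = 0.006772 × 1580 × (6.73/29.71) = 2.424 m³/day.

2.42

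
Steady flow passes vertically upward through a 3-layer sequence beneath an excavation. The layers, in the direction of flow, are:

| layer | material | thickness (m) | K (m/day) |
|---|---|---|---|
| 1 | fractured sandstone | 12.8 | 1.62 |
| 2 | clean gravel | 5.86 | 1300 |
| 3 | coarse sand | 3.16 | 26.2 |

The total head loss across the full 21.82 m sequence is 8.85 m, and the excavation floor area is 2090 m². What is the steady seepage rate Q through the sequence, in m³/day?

2300

Flow is perpendicular to layering, so the layers act in series and the equivalent K is the thickness-weighted harmonic mean.
Total thickness L = 12.8 + 5.86 + 3.16 = 21.82 m.
Σ(b_i/K_i) = 12.8/1.62 + 5.86/1300 + 3.16/26.2 = 8.026 d.
K_eq = L / Σ(b_i/K_i) = 21.82 / 8.026 = 2.719 m/day.
Q = K_eq · A · (Δh/L) = 2.719 × 2090 × (8.85/21.82) = 2304 m³/day.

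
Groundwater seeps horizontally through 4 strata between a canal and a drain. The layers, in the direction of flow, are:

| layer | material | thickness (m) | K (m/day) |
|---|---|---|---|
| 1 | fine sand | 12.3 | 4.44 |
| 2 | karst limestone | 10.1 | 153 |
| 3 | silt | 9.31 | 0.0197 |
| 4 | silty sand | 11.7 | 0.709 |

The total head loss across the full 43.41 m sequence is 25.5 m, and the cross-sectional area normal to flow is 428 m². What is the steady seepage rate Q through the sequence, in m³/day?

Flow is perpendicular to layering, so the layers act in series and the equivalent K is the thickness-weighted harmonic mean.
Total thickness L = 12.3 + 10.1 + 9.31 + 11.7 = 43.41 m.
Σ(b_i/K_i) = 12.3/4.44 + 10.1/153 + 9.31/0.0197 + 11.7/0.709 = 491.9 d.
K_eq = L / Σ(b_i/K_i) = 43.41 / 491.9 = 0.08824 m/day.
Q = K_eq · A · (Δh/L) = 0.08824 × 428 × (25.5/43.41) = 22.19 m³/day.

22.2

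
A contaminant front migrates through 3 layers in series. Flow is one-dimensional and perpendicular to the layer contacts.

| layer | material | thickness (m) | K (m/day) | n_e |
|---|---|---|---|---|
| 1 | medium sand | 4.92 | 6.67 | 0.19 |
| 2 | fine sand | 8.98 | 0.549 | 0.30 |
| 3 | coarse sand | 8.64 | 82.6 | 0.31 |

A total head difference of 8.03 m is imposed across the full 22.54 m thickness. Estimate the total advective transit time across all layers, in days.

13.5

With flow normal to the layers, continuity requires the same specific discharge q through every layer.
Σ(b_i/K_i) = 4.92/6.67 + 8.98/0.549 + 8.64/82.6 = 17.20 d.
q = Δh / Σ(b_i/K_i) = 8.03 / 17.20 = 0.4669 m/day.
In each layer the seepage velocity is v_i = q/n_i, so the layer transit time is t_i = b_i·n_i / q:
  layer 1 (medium sand): t_1 = 4.92 × 0.19 / 0.4669 = 2.002 d
  layer 2 (fine sand): t_2 = 8.98 × 0.30 / 0.4669 = 5.770 d
  layer 3 (coarse sand): t_3 = 8.64 × 0.31 / 0.4669 = 5.737 d
Total t = Σ t_i = 13.51 days.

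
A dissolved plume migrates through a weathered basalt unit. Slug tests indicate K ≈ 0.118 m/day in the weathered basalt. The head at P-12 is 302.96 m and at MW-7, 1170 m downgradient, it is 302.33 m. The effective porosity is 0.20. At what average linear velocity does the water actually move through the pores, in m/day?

0.000318

Hydraulic gradient i = (302.96 − 302.33) / 1170 = 0.63 / 1170 = 0.0005385.
Darcy flux q = K · i = 0.1180 × 0.0005385 = 6.354e-05 m/day.
Seepage velocity v = q / n_e = 6.354e-05 / 0.20 = 0.0003177 m/day.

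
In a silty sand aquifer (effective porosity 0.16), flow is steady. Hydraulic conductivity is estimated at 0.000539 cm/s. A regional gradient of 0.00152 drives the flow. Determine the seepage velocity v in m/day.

0.00442

Convert K: 0.000539 cm/s × 864 = 0.4657 m/day.
Hydraulic gradient i = 0.00152.
Darcy flux q = K · i = 0.4657 × 0.001520 = 0.0007079 m/day.
Seepage velocity v = q / n_e = 0.0007079 / 0.16 = 0.004424 m/day.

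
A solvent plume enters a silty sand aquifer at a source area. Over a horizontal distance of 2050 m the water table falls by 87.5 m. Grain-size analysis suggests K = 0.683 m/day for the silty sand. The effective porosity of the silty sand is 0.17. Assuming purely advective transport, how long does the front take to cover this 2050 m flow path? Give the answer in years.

32.7

Hydraulic gradient i = Δh / L = 87.5 / 2050 = 0.04268.
Darcy flux q = K · i = 0.6830 × 0.04268 = 0.02915 m/day.
Seepage velocity v = q / n_e = 0.02915 / 0.17 = 0.1715 m/day.
Travel time t = L / v = 2050 / 0.1715 = 11954 days = 32.73 years.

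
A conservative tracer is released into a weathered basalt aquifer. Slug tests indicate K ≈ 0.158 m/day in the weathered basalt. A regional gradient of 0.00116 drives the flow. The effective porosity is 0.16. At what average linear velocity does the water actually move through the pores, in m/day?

0.00115

Hydraulic gradient i = 0.00116.
Darcy flux q = K · i = 0.1580 × 0.001160 = 0.0001833 m/day.
Seepage velocity v = q / n_e = 0.0001833 / 0.16 = 0.001146 m/day.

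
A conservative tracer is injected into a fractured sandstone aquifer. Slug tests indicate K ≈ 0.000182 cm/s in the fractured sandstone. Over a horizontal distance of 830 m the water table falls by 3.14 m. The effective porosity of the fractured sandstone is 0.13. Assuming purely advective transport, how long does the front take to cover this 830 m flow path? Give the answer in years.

497

Convert K: 0.000182 cm/s × 864 = 0.1572 m/day.
Hydraulic gradient i = Δh / L = 3.14 / 830 = 0.003783.
Darcy flux q = K · i = 0.1572 × 0.003783 = 0.0005949 m/day.
Seepage velocity v = q / n_e = 0.0005949 / 0.13 = 0.004576 m/day.
Travel time t = L / v = 830 / 0.004576 = 1.814e+05 days = 496.6 years.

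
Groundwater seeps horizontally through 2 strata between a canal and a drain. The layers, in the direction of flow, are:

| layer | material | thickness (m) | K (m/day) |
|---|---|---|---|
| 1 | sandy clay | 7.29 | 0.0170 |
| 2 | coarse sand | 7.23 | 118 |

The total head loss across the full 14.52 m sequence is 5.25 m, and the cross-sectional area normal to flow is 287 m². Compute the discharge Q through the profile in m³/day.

Flow is perpendicular to layering, so the layers act in series and the equivalent K is the thickness-weighted harmonic mean.
Total thickness L = 7.29 + 7.23 = 14.52 m.
Σ(b_i/K_i) = 7.29/0.0170 + 7.23/118 = 428.9 d.
K_eq = L / Σ(b_i/K_i) = 14.52 / 428.9 = 0.03386 m/day.
Q = K_eq · A · (Δh/L) = 0.03386 × 287 × (5.25/14.52) = 3.513 m³/day.

3.51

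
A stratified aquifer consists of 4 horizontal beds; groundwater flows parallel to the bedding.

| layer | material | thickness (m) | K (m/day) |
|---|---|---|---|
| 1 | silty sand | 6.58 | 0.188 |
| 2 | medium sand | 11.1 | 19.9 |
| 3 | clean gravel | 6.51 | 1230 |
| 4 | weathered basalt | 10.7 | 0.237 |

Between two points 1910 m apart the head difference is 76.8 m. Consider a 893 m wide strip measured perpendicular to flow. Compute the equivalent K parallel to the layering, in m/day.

Flow is parallel to layering, so each bed carries its own Darcy discharge and the transmissivities add.
Σ(K_i·b_i) = 0.188×6.58 + 19.9×11.1 + 1230×6.51 + 0.237×10.7 = 8232 m²/day.
Total thickness b = 34.89 m, so K_eq = Σ(K_i·b_i)/b = 235.9 m/day.

236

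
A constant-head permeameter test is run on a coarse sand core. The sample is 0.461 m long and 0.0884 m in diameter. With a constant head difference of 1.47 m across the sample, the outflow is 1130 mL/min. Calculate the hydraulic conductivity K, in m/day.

Cross-sectional area A = π·(d/2)² = π × (0.0884/2)² = 0.006138 m².
Convert discharge: 1130 mL/min = 1.883e-05 m³/s.
Darcy's law rearranged: K = Q·L / (A·Δh) = 1.883e-05 × 0.461 / (0.006138 × 1.47) = 0.0009623 m/s = 83.14 m/day.

83.1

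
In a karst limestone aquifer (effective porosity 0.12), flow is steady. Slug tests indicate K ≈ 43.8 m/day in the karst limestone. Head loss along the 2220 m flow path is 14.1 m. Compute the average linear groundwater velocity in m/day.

2.32

Hydraulic gradient i = Δh / L = 14.1 / 2220 = 0.006351.
Darcy flux q = K · i = 43.80 × 0.006351 = 0.2782 m/day.
Seepage velocity v = q / n_e = 0.2782 / 0.12 = 2.318 m/day.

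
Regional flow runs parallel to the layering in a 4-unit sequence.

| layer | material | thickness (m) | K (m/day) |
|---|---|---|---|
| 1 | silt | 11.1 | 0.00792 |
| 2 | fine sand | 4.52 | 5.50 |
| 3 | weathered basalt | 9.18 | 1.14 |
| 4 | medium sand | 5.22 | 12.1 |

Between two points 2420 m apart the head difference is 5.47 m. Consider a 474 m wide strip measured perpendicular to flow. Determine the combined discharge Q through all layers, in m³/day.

Flow is parallel to layering, so each bed carries its own Darcy discharge and the transmissivities add.
Σ(K_i·b_i) = 0.00792×11.1 + 5.50×4.52 + 1.14×9.18 + 12.1×5.22 = 98.58 m²/day.
Hydraulic gradient i = Δh / L = 5.47 / 2420 = 0.002260.
Q = Σ(K_i·b_i) · W · i = 98.58 × 474 × 0.002260 = 105.6 m³/day.

106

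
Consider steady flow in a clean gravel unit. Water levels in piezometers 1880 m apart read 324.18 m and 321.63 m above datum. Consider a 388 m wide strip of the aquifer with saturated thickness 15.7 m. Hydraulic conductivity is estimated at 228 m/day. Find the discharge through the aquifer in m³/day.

Cross-sectional area A = 388 × 15.7 = 6092 m².
Hydraulic gradient i = (324.18 − 321.63) / 1880 = 2.55 / 1880 = 0.001356.
Darcy's law: Q = K · A · i = 228.0 × 6092 × 0.001356 = 1884 m³/day.

1880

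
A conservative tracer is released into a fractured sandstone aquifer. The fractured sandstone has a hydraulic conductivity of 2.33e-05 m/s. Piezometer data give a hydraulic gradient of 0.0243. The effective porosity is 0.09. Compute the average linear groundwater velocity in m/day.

0.544

Convert K: 2.33e-05 m/s × 86400 = 2.013 m/day.
Hydraulic gradient i = 0.0243.
Darcy flux q = K · i = 2.013 × 0.02430 = 0.04892 m/day.
Seepage velocity v = q / n_e = 0.04892 / 0.09 = 0.5435 m/day.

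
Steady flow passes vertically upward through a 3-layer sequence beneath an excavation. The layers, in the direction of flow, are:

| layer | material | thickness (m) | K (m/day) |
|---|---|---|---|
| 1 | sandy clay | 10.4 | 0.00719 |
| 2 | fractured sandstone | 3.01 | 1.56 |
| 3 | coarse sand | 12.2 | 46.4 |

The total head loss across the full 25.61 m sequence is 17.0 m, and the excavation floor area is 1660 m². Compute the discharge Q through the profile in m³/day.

Flow is perpendicular to layering, so the layers act in series and the equivalent K is the thickness-weighted harmonic mean.
Total thickness L = 10.4 + 3.01 + 12.2 = 25.61 m.
Σ(b_i/K_i) = 10.4/0.00719 + 3.01/1.56 + 12.2/46.4 = 1449 d.
K_eq = L / Σ(b_i/K_i) = 25.61 / 1449 = 0.01768 m/day.
Q = K_eq · A · (Δh/L) = 0.01768 × 1660 × (17.0/25.61) = 19.48 m³/day.

19.5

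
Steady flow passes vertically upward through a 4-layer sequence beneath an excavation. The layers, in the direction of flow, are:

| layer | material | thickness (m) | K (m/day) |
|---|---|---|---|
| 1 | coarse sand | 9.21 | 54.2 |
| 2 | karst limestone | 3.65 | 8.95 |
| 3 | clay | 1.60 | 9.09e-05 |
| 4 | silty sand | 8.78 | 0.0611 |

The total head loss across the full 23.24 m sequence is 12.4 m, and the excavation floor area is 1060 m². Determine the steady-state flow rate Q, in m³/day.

Flow is perpendicular to layering, so the layers act in series and the equivalent K is the thickness-weighted harmonic mean.
Total thickness L = 9.21 + 3.65 + 1.60 + 8.78 = 23.24 m.
Σ(b_i/K_i) = 9.21/54.2 + 3.65/8.95 + 1.60/9.09e-05 + 8.78/0.0611 = 17746 d.
K_eq = L / Σ(b_i/K_i) = 23.24 / 17746 = 0.001310 m/day.
Q = K_eq · A · (Δh/L) = 0.001310 × 1060 × (12.4/23.24) = 0.7407 m³/day.

0.741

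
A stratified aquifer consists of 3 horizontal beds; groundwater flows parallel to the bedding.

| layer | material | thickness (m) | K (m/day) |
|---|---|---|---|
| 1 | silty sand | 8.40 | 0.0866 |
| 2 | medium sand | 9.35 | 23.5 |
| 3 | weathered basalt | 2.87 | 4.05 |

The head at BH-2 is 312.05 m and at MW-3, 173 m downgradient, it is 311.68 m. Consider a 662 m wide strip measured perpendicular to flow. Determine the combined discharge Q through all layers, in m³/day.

Flow is parallel to layering, so each bed carries its own Darcy discharge and the transmissivities add.
Σ(K_i·b_i) = 0.0866×8.40 + 23.5×9.35 + 4.05×2.87 = 232.1 m²/day.
Hydraulic gradient i = (312.05 − 311.68) / 173 = 0.37 / 173 = 0.002139.
Q = Σ(K_i·b_i) · W · i = 232.1 × 662 × 0.002139 = 328.6 m³/day.

329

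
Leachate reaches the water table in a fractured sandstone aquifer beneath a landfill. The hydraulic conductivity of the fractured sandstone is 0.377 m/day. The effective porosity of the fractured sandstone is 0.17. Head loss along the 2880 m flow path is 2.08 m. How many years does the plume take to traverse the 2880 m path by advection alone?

Hydraulic gradient i = Δh / L = 2.08 / 2880 = 0.0007222.
Darcy flux q = K · i = 0.3770 × 0.0007222 = 0.0002723 m/day.
Seepage velocity v = q / n_e = 0.0002723 / 0.17 = 0.001602 m/day.
Travel time t = L / v = 2880 / 0.001602 = 1.798e+06 days = 4923 years.

4920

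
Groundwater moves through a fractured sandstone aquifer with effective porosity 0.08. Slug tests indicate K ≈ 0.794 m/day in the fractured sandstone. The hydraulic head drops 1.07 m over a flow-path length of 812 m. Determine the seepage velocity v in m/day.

Hydraulic gradient i = Δh / L = 1.07 / 812 = 0.001318.
Darcy flux q = K · i = 0.7940 × 0.001318 = 0.001046 m/day.
Seepage velocity v = q / n_e = 0.001046 / 0.08 = 0.01308 m/day.

0.0131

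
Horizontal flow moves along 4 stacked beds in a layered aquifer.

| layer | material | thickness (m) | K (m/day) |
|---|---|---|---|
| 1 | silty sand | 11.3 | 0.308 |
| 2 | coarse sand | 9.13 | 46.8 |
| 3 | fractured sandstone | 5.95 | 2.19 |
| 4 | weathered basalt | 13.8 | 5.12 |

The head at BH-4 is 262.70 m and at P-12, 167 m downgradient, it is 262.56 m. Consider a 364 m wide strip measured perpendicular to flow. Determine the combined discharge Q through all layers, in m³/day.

Flow is parallel to layering, so each bed carries its own Darcy discharge and the transmissivities add.
Σ(K_i·b_i) = 0.308×11.3 + 46.8×9.13 + 2.19×5.95 + 5.12×13.8 = 514.5 m²/day.
Hydraulic gradient i = (262.70 − 262.56) / 167 = 0.14 / 167 = 0.0008383.
Q = Σ(K_i·b_i) · W · i = 514.5 × 364 × 0.0008383 = 157.0 m³/day.

157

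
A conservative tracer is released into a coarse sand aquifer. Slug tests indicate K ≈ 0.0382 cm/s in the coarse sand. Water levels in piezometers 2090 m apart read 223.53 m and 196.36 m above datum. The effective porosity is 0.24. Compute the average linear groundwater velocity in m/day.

1.79

Convert K: 0.0382 cm/s × 864 = 33.00 m/day.
Hydraulic gradient i = (223.53 − 196.36) / 2090 = 27.17 / 2090 = 0.01300.
Darcy flux q = K · i = 33.00 × 0.01300 = 0.4291 m/day.
Seepage velocity v = q / n_e = 0.4291 / 0.24 = 1.788 m/day.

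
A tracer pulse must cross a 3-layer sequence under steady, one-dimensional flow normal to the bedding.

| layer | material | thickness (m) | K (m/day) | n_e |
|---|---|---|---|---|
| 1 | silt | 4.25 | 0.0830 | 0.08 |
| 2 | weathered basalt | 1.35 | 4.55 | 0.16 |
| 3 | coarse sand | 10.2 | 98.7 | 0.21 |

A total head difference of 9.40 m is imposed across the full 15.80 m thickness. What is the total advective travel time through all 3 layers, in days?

14.8

With flow normal to the layers, continuity requires the same specific discharge q through every layer.
Σ(b_i/K_i) = 4.25/0.0830 + 1.35/4.55 + 10.2/98.7 = 51.60 d.
q = Δh / Σ(b_i/K_i) = 9.40 / 51.60 = 0.1822 m/day.
In each layer the seepage velocity is v_i = q/n_i, so the layer transit time is t_i = b_i·n_i / q:
  layer 1 (silt): t_1 = 4.25 × 0.08 / 0.1822 = 1.867 d
  layer 2 (weathered basalt): t_2 = 1.35 × 0.16 / 0.1822 = 1.186 d
  layer 3 (coarse sand): t_3 = 10.2 × 0.21 / 0.1822 = 11.76 d
Total t = Σ t_i = 14.81 days.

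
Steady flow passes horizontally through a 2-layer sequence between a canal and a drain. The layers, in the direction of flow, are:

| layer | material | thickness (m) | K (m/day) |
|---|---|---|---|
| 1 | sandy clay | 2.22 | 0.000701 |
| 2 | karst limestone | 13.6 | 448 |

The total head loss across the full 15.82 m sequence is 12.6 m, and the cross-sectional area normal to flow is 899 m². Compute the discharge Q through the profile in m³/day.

3.58

Flow is perpendicular to layering, so the layers act in series and the equivalent K is the thickness-weighted harmonic mean.
Total thickness L = 2.22 + 13.6 = 15.82 m.
Σ(b_i/K_i) = 2.22/0.000701 + 13.6/448 = 3167 d.
K_eq = L / Σ(b_i/K_i) = 15.82 / 3167 = 0.004995 m/day.
Q = K_eq · A · (Δh/L) = 0.004995 × 899 × (12.6/15.82) = 3.577 m³/day.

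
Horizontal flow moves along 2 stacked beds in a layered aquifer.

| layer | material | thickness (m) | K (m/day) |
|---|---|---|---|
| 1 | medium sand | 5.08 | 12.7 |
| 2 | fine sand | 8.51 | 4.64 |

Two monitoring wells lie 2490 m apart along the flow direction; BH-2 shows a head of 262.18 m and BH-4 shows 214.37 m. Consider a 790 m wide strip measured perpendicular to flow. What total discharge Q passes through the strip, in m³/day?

Flow is parallel to layering, so each bed carries its own Darcy discharge and the transmissivities add.
Σ(K_i·b_i) = 12.7×5.08 + 4.64×8.51 = 104.0 m²/day.
Hydraulic gradient i = (262.18 − 214.37) / 2490 = 47.81 / 2490 = 0.01920.
Q = Σ(K_i·b_i) · W · i = 104.0 × 790 × 0.01920 = 1578 m³/day.

1580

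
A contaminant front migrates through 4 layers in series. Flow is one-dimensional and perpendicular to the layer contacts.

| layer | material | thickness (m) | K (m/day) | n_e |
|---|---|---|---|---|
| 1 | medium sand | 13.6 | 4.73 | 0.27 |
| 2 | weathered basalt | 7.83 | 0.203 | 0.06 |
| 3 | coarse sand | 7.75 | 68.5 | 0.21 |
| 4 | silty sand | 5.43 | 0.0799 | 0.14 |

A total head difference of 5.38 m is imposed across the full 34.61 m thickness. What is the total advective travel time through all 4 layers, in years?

With flow normal to the layers, continuity requires the same specific discharge q through every layer.
Σ(b_i/K_i) = 13.6/4.73 + 7.83/0.203 + 7.75/68.5 + 5.43/0.0799 = 109.5 d.
q = Δh / Σ(b_i/K_i) = 5.38 / 109.5 = 0.04912 m/day.
In each layer the seepage velocity is v_i = q/n_i, so the layer transit time is t_i = b_i·n_i / q:
  layer 1 (medium sand): t_1 = 13.6 × 0.27 / 0.04912 = 74.75 d
  layer 2 (weathered basalt): t_2 = 7.83 × 0.06 / 0.04912 = 9.564 d
  layer 3 (coarse sand): t_3 = 7.75 × 0.21 / 0.04912 = 33.13 d
  layer 4 (silty sand): t_4 = 5.43 × 0.14 / 0.04912 = 15.48 d
Total t = Σ t_i = 132.9 days = 0.3639 years.

0.364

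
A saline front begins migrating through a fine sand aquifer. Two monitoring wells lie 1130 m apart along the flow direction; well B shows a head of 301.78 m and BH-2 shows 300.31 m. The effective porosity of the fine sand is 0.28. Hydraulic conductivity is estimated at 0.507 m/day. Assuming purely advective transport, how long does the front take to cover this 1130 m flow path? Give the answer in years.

1310

Hydraulic gradient i = (301.78 − 300.31) / 1130 = 1.47 / 1130 = 0.001301.
Darcy flux q = K · i = 0.5070 × 0.001301 = 0.0006595 m/day.
Seepage velocity v = q / n_e = 0.0006595 / 0.28 = 0.002356 m/day.
Travel time t = L / v = 1130 / 0.002356 = 4.797e+05 days = 1313 years.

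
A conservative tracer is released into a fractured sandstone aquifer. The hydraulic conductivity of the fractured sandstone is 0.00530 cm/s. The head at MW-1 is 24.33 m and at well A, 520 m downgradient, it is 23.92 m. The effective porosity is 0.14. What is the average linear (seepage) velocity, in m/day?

Convert K: 0.00530 cm/s × 864 = 4.579 m/day.
Hydraulic gradient i = (24.33 − 23.92) / 520 = 0.41 / 520 = 0.0007885.
Darcy flux q = K · i = 4.579 × 0.0007885 = 0.003611 m/day.
Seepage velocity v = q / n_e = 0.003611 / 0.14 = 0.02579 m/day.

0.0258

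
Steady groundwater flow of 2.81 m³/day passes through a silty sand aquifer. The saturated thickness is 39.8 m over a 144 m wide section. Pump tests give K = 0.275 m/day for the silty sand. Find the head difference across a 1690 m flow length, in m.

Cross-sectional area A = 144 × 39.8 = 5731 m².
From Q = K·A·i, i = Q / (K·A) = 2.81 / (0.2750 × 5731) = 0.001783.
Head loss Δh = i · L = 0.001783 × 1690 = 3.013 m.

3.01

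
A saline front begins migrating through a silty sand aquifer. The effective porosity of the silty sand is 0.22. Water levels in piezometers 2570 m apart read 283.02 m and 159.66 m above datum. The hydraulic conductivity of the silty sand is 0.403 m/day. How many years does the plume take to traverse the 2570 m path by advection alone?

Hydraulic gradient i = (283.02 − 159.66) / 2570 = 123.36 / 2570 = 0.04800.
Darcy flux q = K · i = 0.4030 × 0.04800 = 0.01934 m/day.
Seepage velocity v = q / n_e = 0.01934 / 0.22 = 0.08793 m/day.
Travel time t = L / v = 2570 / 0.08793 = 29229 days = 80.02 years.

80.0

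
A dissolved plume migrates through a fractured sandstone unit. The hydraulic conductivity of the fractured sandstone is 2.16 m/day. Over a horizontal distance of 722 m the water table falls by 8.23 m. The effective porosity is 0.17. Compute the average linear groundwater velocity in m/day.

Hydraulic gradient i = Δh / L = 8.23 / 722 = 0.01140.
Darcy flux q = K · i = 2.160 × 0.01140 = 0.02462 m/day.
Seepage velocity v = q / n_e = 0.02462 / 0.17 = 0.1448 m/day.

0.145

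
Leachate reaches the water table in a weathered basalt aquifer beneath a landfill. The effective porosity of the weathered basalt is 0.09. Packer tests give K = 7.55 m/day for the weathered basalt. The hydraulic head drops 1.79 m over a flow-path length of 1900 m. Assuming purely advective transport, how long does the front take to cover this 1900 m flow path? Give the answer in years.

Hydraulic gradient i = Δh / L = 1.79 / 1900 = 0.0009421.
Darcy flux q = K · i = 7.550 × 0.0009421 = 0.007113 m/day.
Seepage velocity v = q / n_e = 0.007113 / 0.09 = 0.07903 m/day.
Travel time t = L / v = 1900 / 0.07903 = 24041 days = 65.82 years.

65.8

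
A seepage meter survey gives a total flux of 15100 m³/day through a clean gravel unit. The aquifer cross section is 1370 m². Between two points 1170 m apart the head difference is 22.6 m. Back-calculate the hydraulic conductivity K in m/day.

Hydraulic gradient i = Δh / L = 22.6 / 1170 = 0.01932.
From Q = K·A·i, K = Q / (A·i) = 15100 / (1370 × 0.01932) = 570.6 m/day.

571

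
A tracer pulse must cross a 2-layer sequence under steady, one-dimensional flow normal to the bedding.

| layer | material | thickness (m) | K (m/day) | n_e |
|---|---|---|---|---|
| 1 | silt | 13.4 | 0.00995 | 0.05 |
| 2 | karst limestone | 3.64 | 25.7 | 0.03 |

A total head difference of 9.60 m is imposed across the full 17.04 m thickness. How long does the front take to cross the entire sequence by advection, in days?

109

With flow normal to the layers, continuity requires the same specific discharge q through every layer.
Σ(b_i/K_i) = 13.4/0.00995 + 3.64/25.7 = 1347 d.
q = Δh / Σ(b_i/K_i) = 9.60 / 1347 = 0.007128 m/day.
In each layer the seepage velocity is v_i = q/n_i, so the layer transit time is t_i = b_i·n_i / q:
  layer 1 (silt): t_1 = 13.4 × 0.05 / 0.007128 = 94.00 d
  layer 2 (karst limestone): t_2 = 3.64 × 0.03 / 0.007128 = 15.32 d
Total t = Σ t_i = 109.3 days.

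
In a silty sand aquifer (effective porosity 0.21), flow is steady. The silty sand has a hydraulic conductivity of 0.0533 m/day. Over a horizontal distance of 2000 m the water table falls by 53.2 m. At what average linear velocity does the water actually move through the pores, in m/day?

Hydraulic gradient i = Δh / L = 53.2 / 2000 = 0.02660.
Darcy flux q = K · i = 0.05330 × 0.02660 = 0.001418 m/day.
Seepage velocity v = q / n_e = 0.001418 / 0.21 = 0.006751 m/day.

0.00675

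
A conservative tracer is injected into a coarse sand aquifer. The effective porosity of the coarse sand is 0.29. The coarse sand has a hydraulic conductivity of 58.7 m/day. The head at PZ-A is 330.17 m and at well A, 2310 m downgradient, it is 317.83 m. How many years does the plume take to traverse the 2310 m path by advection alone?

Hydraulic gradient i = (330.17 − 317.83) / 2310 = 12.34 / 2310 = 0.005342.
Darcy flux q = K · i = 58.70 × 0.005342 = 0.3136 m/day.
Seepage velocity v = q / n_e = 0.3136 / 0.29 = 1.081 m/day.
Travel time t = L / v = 2310 / 1.081 = 2136 days = 5.849 years.

5.85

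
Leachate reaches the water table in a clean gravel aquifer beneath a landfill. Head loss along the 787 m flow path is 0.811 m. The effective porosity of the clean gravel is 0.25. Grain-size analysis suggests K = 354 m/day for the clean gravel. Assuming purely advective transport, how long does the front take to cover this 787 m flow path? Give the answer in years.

Hydraulic gradient i = Δh / L = 0.811 / 787 = 0.001030.
Darcy flux q = K · i = 354.0 × 0.001030 = 0.3648 m/day.
Seepage velocity v = q / n_e = 0.3648 / 0.25 = 1.459 m/day.
Travel time t = L / v = 787 / 1.459 = 539.3 days = 1.477 years.

1.48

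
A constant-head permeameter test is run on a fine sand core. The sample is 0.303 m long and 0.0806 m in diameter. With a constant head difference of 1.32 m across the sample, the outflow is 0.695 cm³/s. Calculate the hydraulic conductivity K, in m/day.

2.70

Cross-sectional area A = π·(d/2)² = π × (0.0806/2)² = 0.005102 m².
Convert discharge: 0.695 cm³/s = 6.950e-07 m³/s.
Darcy's law rearranged: K = Q·L / (A·Δh) = 6.950e-07 × 0.303 / (0.005102 × 1.32) = 3.127e-05 m/s = 2.702 m/day.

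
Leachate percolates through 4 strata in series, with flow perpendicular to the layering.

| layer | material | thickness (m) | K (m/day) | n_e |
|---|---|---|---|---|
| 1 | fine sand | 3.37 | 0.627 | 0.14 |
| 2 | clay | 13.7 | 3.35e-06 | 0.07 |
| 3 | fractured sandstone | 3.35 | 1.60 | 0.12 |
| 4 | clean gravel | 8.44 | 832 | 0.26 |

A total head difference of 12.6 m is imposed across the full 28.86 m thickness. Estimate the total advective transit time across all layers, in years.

With flow normal to the layers, continuity requires the same specific discharge q through every layer.
Σ(b_i/K_i) = 3.37/0.627 + 13.7/3.35e-06 + 3.35/1.60 + 8.44/832 = 4.090e+06 d.
q = Δh / Σ(b_i/K_i) = 12.6 / 4.090e+06 = 3.081e-06 m/day.
In each layer the seepage velocity is v_i = q/n_i, so the layer transit time is t_i = b_i·n_i / q:
  layer 1 (fine sand): t_1 = 3.37 × 0.14 / 3.081e-06 = 1.531e+05 d
  layer 2 (clay): t_2 = 13.7 × 0.07 / 3.081e-06 = 3.113e+05 d
  layer 3 (fractured sandstone): t_3 = 3.35 × 0.12 / 3.081e-06 = 1.305e+05 d
  layer 4 (clean gravel): t_4 = 8.44 × 0.26 / 3.081e-06 = 7.122e+05 d
Total t = Σ t_i = 1.307e+06 days = 3579 years.

3580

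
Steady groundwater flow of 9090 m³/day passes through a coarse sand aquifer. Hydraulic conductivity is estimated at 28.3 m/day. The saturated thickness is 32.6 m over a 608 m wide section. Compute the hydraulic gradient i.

Cross-sectional area A = 608 × 32.6 = 19821 m².
From Q = K·A·i, i = Q / (K·A) = 9090 / (28.30 × 19821) = 0.01621.

0.0162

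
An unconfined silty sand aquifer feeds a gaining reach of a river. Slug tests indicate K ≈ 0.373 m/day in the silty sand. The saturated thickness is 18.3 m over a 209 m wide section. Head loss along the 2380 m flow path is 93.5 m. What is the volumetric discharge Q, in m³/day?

Cross-sectional area A = 209 × 18.3 = 3825 m².
Hydraulic gradient i = Δh / L = 93.5 / 2380 = 0.03929.
Darcy's law: Q = K · A · i = 0.3730 × 3825 × 0.03929 = 56.05 m³/day.

56.0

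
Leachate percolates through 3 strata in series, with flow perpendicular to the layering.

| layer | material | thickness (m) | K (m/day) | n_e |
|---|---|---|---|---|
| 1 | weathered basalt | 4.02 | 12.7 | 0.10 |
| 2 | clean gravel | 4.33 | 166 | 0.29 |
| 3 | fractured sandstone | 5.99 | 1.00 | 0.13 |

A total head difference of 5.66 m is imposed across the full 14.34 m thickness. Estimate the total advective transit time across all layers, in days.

2.73

With flow normal to the layers, continuity requires the same specific discharge q through every layer.
Σ(b_i/K_i) = 4.02/12.7 + 4.33/166 + 5.99/1.00 = 6.333 d.
q = Δh / Σ(b_i/K_i) = 5.66 / 6.333 = 0.8938 m/day.
In each layer the seepage velocity is v_i = q/n_i, so the layer transit time is t_i = b_i·n_i / q:
  layer 1 (weathered basalt): t_1 = 4.02 × 0.10 / 0.8938 = 0.4498 d
  layer 2 (clean gravel): t_2 = 4.33 × 0.29 / 0.8938 = 1.405 d
  layer 3 (fractured sandstone): t_3 = 5.99 × 0.13 / 0.8938 = 0.8712 d
Total t = Σ t_i = 2.726 days.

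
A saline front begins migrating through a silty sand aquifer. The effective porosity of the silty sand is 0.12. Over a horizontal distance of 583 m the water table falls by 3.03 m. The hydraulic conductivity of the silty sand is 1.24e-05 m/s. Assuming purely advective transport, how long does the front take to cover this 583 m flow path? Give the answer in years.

Convert K: 1.24e-05 m/s × 86400 = 1.071 m/day.
Hydraulic gradient i = Δh / L = 3.03 / 583 = 0.005197.
Darcy flux q = K · i = 1.071 × 0.005197 = 0.005568 m/day.
Seepage velocity v = q / n_e = 0.005568 / 0.12 = 0.04640 m/day.
Travel time t = L / v = 583 / 0.04640 = 12564 days = 34.40 years.

34.4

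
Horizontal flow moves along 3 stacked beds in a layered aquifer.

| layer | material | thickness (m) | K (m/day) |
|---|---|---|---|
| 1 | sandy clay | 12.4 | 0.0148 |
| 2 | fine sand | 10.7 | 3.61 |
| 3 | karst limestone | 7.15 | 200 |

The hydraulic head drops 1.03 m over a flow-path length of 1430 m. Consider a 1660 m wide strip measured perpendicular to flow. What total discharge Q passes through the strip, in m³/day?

Flow is parallel to layering, so each bed carries its own Darcy discharge and the transmissivities add.
Σ(K_i·b_i) = 0.0148×12.4 + 3.61×10.7 + 200×7.15 = 1469 m²/day.
Hydraulic gradient i = Δh / L = 1.03 / 1430 = 0.0007203.
Q = Σ(K_i·b_i) · W · i = 1469 × 1660 × 0.0007203 = 1756 m³/day.

1760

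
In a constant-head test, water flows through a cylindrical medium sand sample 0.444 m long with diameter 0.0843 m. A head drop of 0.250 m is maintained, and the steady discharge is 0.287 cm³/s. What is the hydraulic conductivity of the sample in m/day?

7.89

Cross-sectional area A = π·(d/2)² = π × (0.0843/2)² = 0.005581 m².
Convert discharge: 0.287 cm³/s = 2.870e-07 m³/s.
Darcy's law rearranged: K = Q·L / (A·Δh) = 2.870e-07 × 0.444 / (0.005581 × 0.250) = 9.132e-05 m/s = 7.890 m/day.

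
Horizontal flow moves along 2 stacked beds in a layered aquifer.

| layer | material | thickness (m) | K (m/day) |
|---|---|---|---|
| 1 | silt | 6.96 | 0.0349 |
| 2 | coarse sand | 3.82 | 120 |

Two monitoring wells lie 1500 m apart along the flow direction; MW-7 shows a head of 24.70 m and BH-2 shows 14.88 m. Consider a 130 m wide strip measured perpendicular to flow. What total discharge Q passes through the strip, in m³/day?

390

Flow is parallel to layering, so each bed carries its own Darcy discharge and the transmissivities add.
Σ(K_i·b_i) = 0.0349×6.96 + 120×3.82 = 458.6 m²/day.
Hydraulic gradient i = (24.70 − 14.88) / 1500 = 9.82 / 1500 = 0.006547.
Q = Σ(K_i·b_i) · W · i = 458.6 × 130 × 0.006547 = 390.3 m³/day.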